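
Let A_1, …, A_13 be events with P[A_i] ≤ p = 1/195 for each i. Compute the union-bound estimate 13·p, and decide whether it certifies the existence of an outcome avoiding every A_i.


Union bound: P[∪_{i=1}^{13} A_i] ≤ Σ_i P[A_i] ≤ 13·p = 13·(1/195) = 1/15.
Numerically: 1/15 ≈ 0.0667.
Is 1/15 < 1? YES.
Since P[∪ A_i] ≤ 1/15 < 1, the complement has P[∩ A_i^c] ≥ 1 − 1/15 = 14/15 > 0, so some outcome avoids every A_i.

13·p = 1/15 ≈ 0.0667; existence CERTIFIED by the union bound.


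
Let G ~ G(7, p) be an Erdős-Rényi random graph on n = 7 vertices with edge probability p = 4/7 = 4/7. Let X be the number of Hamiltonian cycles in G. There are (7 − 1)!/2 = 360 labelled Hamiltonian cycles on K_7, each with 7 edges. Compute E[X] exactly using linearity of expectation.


K_7 has (7 − 1)!/2 = 360 labelled Hamiltonian cycles.
For each such Hamiltonian cycle H, let X_H = 1 if all 7 edges of H are present in G. Then P[X_H = 1] = p^{7} = (4/7)^{7} = 16384/823543.
By linearity: E[X] = Σ_H E[X_H] = 360 · p^{7} = 360 · 16384/823543 = 5898240/823543.
Numerically: E[X] ≈ 7.162.

E[X] = 360 · (4/7)^{7} = 5898240/823543 ≈ 7.162.


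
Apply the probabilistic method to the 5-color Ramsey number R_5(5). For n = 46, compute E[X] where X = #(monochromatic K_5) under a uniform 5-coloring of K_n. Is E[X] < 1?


E[X] = C(46, 5) · 5^{1 − 10} = 1370754 · 5^{−9} = 1370754/1953125.
As a reduced fraction: E[X] = 1370754/1953125 ≈ 0.7018260.
Is E[X] < 1? YES.
Since E[X] < 1, there exists a 5-coloring of K_{46} with no monochromatic K_5; hence R_5(5) > 46.

E[X] = 1370754/1953125 ≈ 0.7018260; E[X] < 1, so R_5(5) > 46.


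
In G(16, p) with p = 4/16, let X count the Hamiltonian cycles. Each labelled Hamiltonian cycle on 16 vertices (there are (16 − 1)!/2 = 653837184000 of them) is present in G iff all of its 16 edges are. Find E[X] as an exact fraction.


K_16 has (16 − 1)!/2 = 653837184000 labelled Hamiltonian cycles.
For each such Hamiltonian cycle H, let X_H = 1 if all 16 edges of H are present in G. Then P[X_H = 1] = p^{16} = (1/4)^{16} = 1/4294967296.
By linearity of expectation: E[X] = Σ_H E[X_H] = 653837184000 · p^{16} = 653837184000 · 1/4294967296 = 638512875/4194304.
Numerically: E[X] ≈ 152.233.

E[X] = 653837184000 · (1/4)^{16} = 638512875/4194304 ≈ 152.233.


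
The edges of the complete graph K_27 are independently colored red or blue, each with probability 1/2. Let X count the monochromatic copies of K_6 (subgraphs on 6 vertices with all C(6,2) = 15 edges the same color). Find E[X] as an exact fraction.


Let X = Σ_S X_S over the C(27, 6) = 296010 subsets S of size 6, where X_S = 1 if the K_6 on S is monochromatic.
For a fixed S, the K_6 on S has C(6, 2) = 15 edges. P[all 15 edges red] = (1/2)^15, and likewise for blue, so P[monochromatic] = 2·(1/2)^15 = 2^{1 − 15} = 1/16384.
By linearity of expectation: E[X] = C(27, 6) · 2^{1 − 15} = 296010 · 1/16384 = 148005/8192.
Numerically: E[X] ≈ 18.067.

E[X] = C(27,6)·2^(1−C(6,2)) = 148005/8192 ≈ 18.067.


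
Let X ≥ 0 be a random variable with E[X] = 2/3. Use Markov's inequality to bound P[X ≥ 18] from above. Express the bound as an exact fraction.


μ = E[X] = 2/3, a = 18.
Markov: P[X ≥ 18] ≤ μ/a = (2/3)/18 = 1/27.
Numerically: ≈ 0.0370.
(Since a = 18 > μ = 0.6667, the bound 1/27 is < 1 and informative.)

P[X ≥ 18] ≤ 1/27 ≈ 0.0370.


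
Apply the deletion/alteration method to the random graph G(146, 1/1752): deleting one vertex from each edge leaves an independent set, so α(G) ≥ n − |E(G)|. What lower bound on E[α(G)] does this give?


E[|E(G)|] = C(146, 2)·p = 10585 · (1/1752) = 145/24.
E[α(G)] ≥ n − E[|E(G)|] = 146 − 145/24 = 3359/24.
Numerically: ≈ 139.958333.
(This is only a lower bound; the true E[α(G)] may be larger.)

E[α(G)] ≥ 3359/24 ≈ 139.958333.


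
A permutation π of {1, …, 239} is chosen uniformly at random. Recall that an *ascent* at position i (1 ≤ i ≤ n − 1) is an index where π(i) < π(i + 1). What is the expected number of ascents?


Write X = Σ X_I over i = 1, …, 238, with X_I the indicator of one ascent.
There are 238 indicators.
For each fixed i, the pair (π(i), π(i+1)) is a uniformly random ordered pair of distinct values from {1, …, 239}; by symmetry P[π(i) < π(i+1)] = 1/2.
By linearity: E[X] = 238 · (1/2) = (239 − 1) · (1/2) = 119 ≈ 119.000000.

E[X] = 119 = 119.000000.


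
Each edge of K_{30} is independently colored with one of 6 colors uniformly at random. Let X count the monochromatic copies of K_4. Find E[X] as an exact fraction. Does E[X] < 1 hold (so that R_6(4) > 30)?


E[X] = C(30, 4) · 6^{1 − 6} = 27405 · 6^{−5} = 27405/7776.
As a reduced fraction: E[X] = 1015/288 ≈ 3.52431.
Is E[X] < 1? NO.
Since E[X] ≥ 1, the first-moment bound is inconclusive at n = 30; it does NOT by itself certify R_6(4) > 30.

E[X] = 1015/288 ≈ 3.52431; E[X] ≥ 1; first-moment method inconclusive here.


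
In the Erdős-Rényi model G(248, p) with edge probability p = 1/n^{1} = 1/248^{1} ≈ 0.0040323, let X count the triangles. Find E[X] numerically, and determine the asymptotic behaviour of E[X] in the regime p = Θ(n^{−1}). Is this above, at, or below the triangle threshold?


Number of potential triangles: C(248, 3) = 2511496.
Each occurs with probability p³ ≈ (0.0040323)³ ≈ 6.5560908e-08.
By linearity: E[X] = C(248, 3)·p³ ≈ 2511496 · 6.5560908e-08 ≈ 0.16466.
Here α = 1, so p = 1/n is exactly at the triangle threshold p ~ 1/n. Asymptotically E[X] → c³/6 = 1³/6 = 1/6 ≈ 0.16667, a bounded constant. In this regime the triangle count is asymptotically Poisson(c³/6).

E[X] ≈ 0.16466; in regime p = Θ(1/n^{1}) E[X] stays bounded (at the triangle threshold p ~ 1/n).


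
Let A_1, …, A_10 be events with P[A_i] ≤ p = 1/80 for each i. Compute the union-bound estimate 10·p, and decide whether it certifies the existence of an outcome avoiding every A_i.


Union bound: P[∪_{i=1}^{10} A_i] ≤ Σ_i P[A_i] ≤ 10·p = 10·(1/80) = 1/8.
Numerically: 1/8 ≈ 0.125.
Is 1/8 < 1? YES.
Since P[∪ A_i] ≤ 1/8 < 1, the complement has P[∩ A_i^c] ≥ 1 − 1/8 = 7/8 > 0, so some outcome avoids every A_i.

10·p = 1/8 ≈ 0.125; existence CERTIFIED by the union bound.


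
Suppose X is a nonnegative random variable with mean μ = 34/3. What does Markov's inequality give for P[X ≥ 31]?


μ = E[X] = 34/3, a = 31.
Markov: P[X ≥ 31] ≤ μ/a = (34/3)/31 = 34/93.
Numerically: ≈ 0.366.
(Since a = 31 > μ = 11.333, the bound 34/93 is < 1 and informative.)

P[X ≥ 31] ≤ 34/93 ≈ 0.366.


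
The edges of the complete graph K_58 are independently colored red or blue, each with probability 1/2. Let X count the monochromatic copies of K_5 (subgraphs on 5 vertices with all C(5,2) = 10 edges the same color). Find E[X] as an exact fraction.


Let X = Σ_S X_S over the C(58, 5) = 4582116 subsets S of size 5, where X_S = 1 if the K_5 on S is monochromatic.
For a fixed S, the K_5 on S has C(5, 2) = 10 edges. P[all 10 edges red] = (1/2)^10, and likewise for blue, so P[monochromatic] = 2·(1/2)^10 = 2^{1 − 10} = 1/512.
Summing: E[X] = C(58, 5) · 2^{1 − 10} = 4582116 · 1/512 = 1145529/128.
Numerically: E[X] ≈ 8949.445.

E[X] = C(58,5)·2^(1−C(5,2)) = 1145529/128 ≈ 8949.445.


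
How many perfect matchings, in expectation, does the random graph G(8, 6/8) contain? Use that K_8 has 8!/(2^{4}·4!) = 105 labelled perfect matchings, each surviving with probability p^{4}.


K_8 has 8!/(2^{4}·4!) = 105 labelled perfect matchings.
For each such perfect matching H, let X_H = 1 if all 4 edges of H are present in G. Then P[X_H = 1] = p^{4} = (3/4)^{4} = 81/256.
By linearity: E[X] = Σ_H E[X_H] = 105 · p^{4} = 105 · 81/256 = 8505/256.
Numerically: E[X] ≈ 33.22.

E[X] = 105 · (3/4)^{4} = 8505/256 ≈ 33.22.


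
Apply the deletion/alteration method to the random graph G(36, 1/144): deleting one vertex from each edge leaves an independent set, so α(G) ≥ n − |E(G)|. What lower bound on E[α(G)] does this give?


E[|E(G)|] = C(36, 2)·p = 630 · (1/144) = 35/8.
E[α(G)] ≥ n − E[|E(G)|] = 36 − 35/8 = 253/8.
Numerically: ≈ 31.625.
(This is only a lower bound; the true E[α(G)] may be larger.)

E[α(G)] ≥ 253/8 ≈ 31.625.


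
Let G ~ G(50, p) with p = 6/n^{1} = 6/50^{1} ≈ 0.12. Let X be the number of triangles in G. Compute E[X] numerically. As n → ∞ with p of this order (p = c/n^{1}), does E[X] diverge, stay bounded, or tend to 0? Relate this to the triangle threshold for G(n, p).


Number of potential triangles: C(50, 3) = 19600.
Each occurs with probability p³ ≈ (0.12)³ ≈ 1.7280000e-03.
By linearity: E[X] = C(50, 3)·p³ ≈ 19600 · 1.7280000e-03 ≈ 33.86880.
Here α = 1, so p = 6/n is exactly at the triangle threshold p ~ 1/n. Asymptotically E[X] → c³/6 = 6³/6 = 36 ≈ 36.00000, a bounded constant. In this regime the triangle count is asymptotically Poisson(c³/6).

E[X] ≈ 33.86880; in regime p = Θ(1/n^{1}) E[X] stays bounded (at the triangle threshold p ~ 1/n).


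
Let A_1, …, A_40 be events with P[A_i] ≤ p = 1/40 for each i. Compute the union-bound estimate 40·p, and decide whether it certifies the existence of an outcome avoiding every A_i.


Union bound: P[∪_{i=1}^{40} A_i] ≤ Σ_i P[A_i] ≤ 40·p = 40·(1/40) = 1.
Numerically: 1 ≈ 1.000000.
Is 1 < 1? NO.
Since the bound 1 is ≥ 1, the union bound is uninformative here; it does NOT by itself certify existence.

40·p = 1 ≈ 1.000000; existence NOT certified by the union bound.


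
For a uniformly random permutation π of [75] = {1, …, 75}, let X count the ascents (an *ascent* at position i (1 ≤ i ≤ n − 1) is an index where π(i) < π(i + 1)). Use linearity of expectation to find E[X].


Write X = Σ X_I over i = 1, …, 74, with X_I the indicator of one ascent.
There are 74 indicators.
For each fixed i, the pair (π(i), π(i+1)) is a uniformly random ordered pair of distinct values from {1, …, 75}; by symmetry P[π(i) < π(i+1)] = 1/2.
By linearity: E[X] = 74 · (1/2) = (75 − 1) · (1/2) = 37 ≈ 37.000000.

E[X] = 37 = 37.000000.


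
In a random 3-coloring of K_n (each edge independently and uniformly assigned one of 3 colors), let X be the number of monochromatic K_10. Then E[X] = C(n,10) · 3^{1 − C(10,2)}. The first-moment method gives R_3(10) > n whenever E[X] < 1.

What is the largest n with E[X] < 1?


We need C(n, 10) · 3^{1 − 45} < 1, i.e. C(n, 10) < 3^{45 − 1} = 984770902183611232881.
Check values of n near the boundary:
  n = 570: C(570, 10) = 921524823451961408691; 921524823451961408691 < 984770902183611232881? YES
  n = 571: C(571, 10) = 937951290893172842001; 937951290893172842001 < 984770902183611232881? YES
  n = 572: C(572, 10) = 954640815642161682606; 954640815642161682606 < 984770902183611232881? YES
  n = 573: C(573, 10) = 971597135635805762226; 971597135635805762226 < 984770902183611232881? YES
  n = 574: C(574, 10) = 988824035203816502691; 988824035203816502691 < 984770902183611232881? NO
The largest n with C(n, 10) < 984770902183611232881 is n = 573 (where E[X] = 35985079097622435638/36472996377170786403 ≈ 0.9866225). Hence R_3(10) > 573, i.e. R_3(10) ≥ 574.

Largest n = 573; hence R_3(10) > 573.


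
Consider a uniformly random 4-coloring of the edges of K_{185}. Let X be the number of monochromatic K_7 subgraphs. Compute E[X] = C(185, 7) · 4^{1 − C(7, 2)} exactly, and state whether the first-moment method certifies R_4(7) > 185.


E[X] = C(185, 7) · 4^{1 − 21} = 1311854301420 · 4^{−20} = 1311854301420/1099511627776.
As a reduced fraction: E[X] = 327963575355/274877906944 ≈ 1.19312.
Is E[X] < 1? NO.
Since E[X] ≥ 1, the first-moment bound is inconclusive at n = 185; it does NOT by itself certify R_4(7) > 185.

E[X] = 327963575355/274877906944 ≈ 1.19312; E[X] ≥ 1; first-moment method inconclusive here.


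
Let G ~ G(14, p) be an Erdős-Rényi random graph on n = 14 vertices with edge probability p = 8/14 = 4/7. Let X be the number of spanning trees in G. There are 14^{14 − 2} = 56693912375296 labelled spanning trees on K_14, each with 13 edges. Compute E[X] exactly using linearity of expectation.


K_14 has 14^{14 − 2} = 56693912375296 labelled spanning trees.
For each such spanning tree H, let X_H = 1 if all 13 edges of H are present in G. Then P[X_H = 1] = p^{13} = (4/7)^{13} = 67108864/96889010407.
By linearity of expectation: E[X] = Σ_H E[X_H] = 56693912375296 · p^{13} = 56693912375296 · 67108864/96889010407 = 274877906944/7.
Numerically: E[X] ≈ 3.9268e+10.

E[X] = 56693912375296 · (4/7)^{13} = 274877906944/7 ≈ 3.9268e+10.


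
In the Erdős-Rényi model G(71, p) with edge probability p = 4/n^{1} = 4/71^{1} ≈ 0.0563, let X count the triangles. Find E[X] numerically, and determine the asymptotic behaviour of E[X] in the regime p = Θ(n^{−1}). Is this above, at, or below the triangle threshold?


Number of potential triangles: C(71, 3) = 57155.
Each occurs with probability p³ ≈ (0.0563)³ ≈ 1.78815e-04.
By linearity: E[X] = C(71, 3)·p³ ≈ 57155 · 1.78815e-04 ≈ 10.220.
Here α = 1, so p = 4/n is exactly at the triangle threshold p ~ 1/n. Asymptotically E[X] → c³/6 = 4³/6 = 32/3 ≈ 10.667, a bounded constant. In this regime the triangle count is asymptotically Poisson(c³/6).

E[X] ≈ 10.220; in regime p = Θ(1/n^{1}) E[X] stays bounded (at the triangle threshold p ~ 1/n).


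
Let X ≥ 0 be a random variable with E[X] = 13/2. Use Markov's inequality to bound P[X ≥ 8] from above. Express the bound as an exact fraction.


μ = E[X] = 13/2, a = 8.
Markov: P[X ≥ 8] ≤ μ/a = (13/2)/8 = 13/16.
Numerically: ≈ 0.812500.
(Since a = 8 > μ = 6.500000, the bound 13/16 is < 1 and informative.)

P[X ≥ 8] ≤ 13/16 ≈ 0.812500.


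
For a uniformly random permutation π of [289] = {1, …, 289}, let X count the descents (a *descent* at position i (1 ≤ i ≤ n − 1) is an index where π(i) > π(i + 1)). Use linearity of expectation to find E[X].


Write X = Σ X_I over i = 1, …, 288, with X_I the indicator of one descent.
There are 288 indicators.
For each fixed i, the pair (π(i), π(i+1)) is a uniformly random ordered pair of distinct values from {1, …, 289}; by symmetry P[π(i) > π(i+1)] = 1/2.
By linearity: E[X] = 288 · (1/2) = (289 − 1) · (1/2) = 144 ≈ 144.00000.

E[X] = 144 = 144.00000.


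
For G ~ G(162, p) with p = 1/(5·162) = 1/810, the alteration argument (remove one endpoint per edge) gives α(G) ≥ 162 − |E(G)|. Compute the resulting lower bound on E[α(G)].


E[|E(G)|] = C(162, 2)·p = 13041 · (1/810) = 161/10.
E[α(G)] ≥ n − E[|E(G)|] = 162 − 161/10 = 1459/10.
Numerically: ≈ 145.9000.
(This is only a lower bound; the true E[α(G)] may be larger.)

E[α(G)] ≥ 1459/10 ≈ 145.9000.


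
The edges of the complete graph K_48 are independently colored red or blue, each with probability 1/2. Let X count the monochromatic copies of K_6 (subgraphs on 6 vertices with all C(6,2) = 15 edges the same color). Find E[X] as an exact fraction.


Let X = Σ_S X_S over the C(48, 6) = 12271512 subsets S of size 6, where X_S = 1 if the K_6 on S is monochromatic.
For a fixed S, the K_6 on S has C(6, 2) = 15 edges. P[all 15 edges red] = (1/2)^15, and likewise for blue, so P[monochromatic] = 2·(1/2)^15 = 2^{1 − 15} = 1/16384.
By linearity: E[X] = C(48, 6) · 2^{1 − 15} = 12271512 · 1/16384 = 1533939/2048.
Numerically: E[X] ≈ 748.99365.

E[X] = C(48,6)·2^(1−C(6,2)) = 1533939/2048 ≈ 748.99365.


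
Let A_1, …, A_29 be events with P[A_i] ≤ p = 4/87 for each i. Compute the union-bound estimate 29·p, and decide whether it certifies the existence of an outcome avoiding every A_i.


Union bound: P[∪_{i=1}^{29} A_i] ≤ Σ_i P[A_i] ≤ 29·p = 29·(4/87) = 4/3.
Numerically: 4/3 ≈ 1.333.
Is 4/3 < 1? NO.
Since the bound 4/3 is ≥ 1, the union bound is uninformative here; it does NOT by itself certify existence.

29·p = 4/3 ≈ 1.333; existence NOT certified by the union bound.


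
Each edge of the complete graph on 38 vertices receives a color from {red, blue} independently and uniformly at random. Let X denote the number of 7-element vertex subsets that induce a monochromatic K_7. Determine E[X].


Let X = Σ_S X_S over the C(38, 7) = 12620256 subsets S of size 7, where X_S = 1 if the K_7 on S is monochromatic.
For a fixed S, the K_7 on S has C(7, 2) = 21 edges. P[all 21 edges red] = (1/2)^21, and likewise for blue, so P[monochromatic] = 2·(1/2)^21 = 2^{1 − 21} = 1/1048576.
By linearity of expectation: E[X] = C(38, 7) · 2^{1 − 21} = 12620256 · 1/1048576 = 394383/32768.
Numerically: E[X] ≈ 12.03561.

E[X] = C(38,7)·2^(1−C(7,2)) = 394383/32768 ≈ 12.03561.


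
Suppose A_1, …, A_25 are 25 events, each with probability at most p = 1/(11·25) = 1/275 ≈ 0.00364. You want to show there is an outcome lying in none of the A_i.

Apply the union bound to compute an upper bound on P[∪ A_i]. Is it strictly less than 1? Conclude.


Union bound: P[∪_{i=1}^{25} A_i] ≤ Σ_i P[A_i] ≤ 25·p = 25·(1/275) = 1/11.
Numerically: 1/11 ≈ 0.09091.
Is 1/11 < 1? YES.
Since P[∪ A_i] ≤ 1/11 < 1, the complement has P[∩ A_i^c] ≥ 1 − 1/11 = 10/11 > 0, so some outcome avoids every A_i.

25·p = 1/11 ≈ 0.09091; existence CERTIFIED by the union bound.


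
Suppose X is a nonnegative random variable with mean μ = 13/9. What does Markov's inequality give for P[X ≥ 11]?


μ = E[X] = 13/9, a = 11.
Markov: P[X ≥ 11] ≤ μ/a = (13/9)/11 = 13/99.
Numerically: ≈ 0.131313.
(Since a = 11 > μ = 1.444444, the bound 13/99 is < 1 and informative.)

P[X ≥ 11] ≤ 13/99 ≈ 0.131313.


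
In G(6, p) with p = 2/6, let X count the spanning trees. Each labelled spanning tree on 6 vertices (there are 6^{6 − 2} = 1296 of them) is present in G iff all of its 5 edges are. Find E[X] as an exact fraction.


K_6 has 6^{6 − 2} = 1296 labelled spanning trees.
For each such spanning tree H, let X_H = 1 if all 5 edges of H are present in G. Then P[X_H = 1] = p^{5} = (1/3)^{5} = 1/243.
By linearity: E[X] = Σ_H E[X_H] = 1296 · p^{5} = 1296 · 1/243 = 16/3.
Numerically: E[X] ≈ 5.33.

E[X] = 1296 · (1/3)^{5} = 16/3 ≈ 5.33.


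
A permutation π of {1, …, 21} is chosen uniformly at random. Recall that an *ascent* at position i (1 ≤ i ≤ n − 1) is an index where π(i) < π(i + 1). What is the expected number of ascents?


Write X = Σ X_I over i = 1, …, 20, with X_I the indicator of one ascent.
There are 20 indicators.
For each fixed i, the pair (π(i), π(i+1)) is a uniformly random ordered pair of distinct values from {1, …, 21}; by symmetry P[π(i) < π(i+1)] = 1/2.
By linearity: E[X] = 20 · (1/2) = (21 − 1) · (1/2) = 10 ≈ 10.0000.

E[X] = 10 = 10.0000.


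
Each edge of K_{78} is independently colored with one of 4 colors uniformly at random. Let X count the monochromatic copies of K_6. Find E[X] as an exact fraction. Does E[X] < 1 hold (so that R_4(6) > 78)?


E[X] = C(78, 6) · 4^{1 − 15} = 256851595 · 4^{−14} = 256851595/268435456.
As a reduced fraction: E[X] = 256851595/268435456 ≈ 0.9568.
Is E[X] < 1? YES.
Since E[X] < 1, there exists a 4-coloring of K_{78} with no monochromatic K_6; hence R_4(6) > 78.

E[X] = 256851595/268435456 ≈ 0.9568; E[X] < 1, so R_4(6) > 78.


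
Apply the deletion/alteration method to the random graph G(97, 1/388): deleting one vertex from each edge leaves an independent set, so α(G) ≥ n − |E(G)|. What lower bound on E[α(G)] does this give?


E[|E(G)|] = C(97, 2)·p = 4656 · (1/388) = 12.
E[α(G)] ≥ n − E[|E(G)|] = 97 − 12 = 85.
Numerically: ≈ 85.000000.
(This is only a lower bound; the true E[α(G)] may be larger.)

E[α(G)] ≥ 85 ≈ 85.000000.


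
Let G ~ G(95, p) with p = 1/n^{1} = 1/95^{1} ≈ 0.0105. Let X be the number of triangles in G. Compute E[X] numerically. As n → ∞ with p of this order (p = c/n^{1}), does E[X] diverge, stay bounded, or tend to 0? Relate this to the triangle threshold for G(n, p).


Number of potential triangles: C(95, 3) = 138415.
Each occurs with probability p³ ≈ (0.0105)³ ≈ 1.16635e-06.
By linearity: E[X] = C(95, 3)·p³ ≈ 138415 · 1.16635e-06 ≈ 0.161.
Here α = 1, so p = 1/n is exactly at the triangle threshold p ~ 1/n. Asymptotically E[X] → c³/6 = 1³/6 = 1/6 ≈ 0.167, a bounded constant. In this regime the triangle count is asymptotically Poisson(c³/6).

E[X] ≈ 0.161; in regime p = Θ(1/n^{1}) E[X] stays bounded (at the triangle threshold p ~ 1/n).


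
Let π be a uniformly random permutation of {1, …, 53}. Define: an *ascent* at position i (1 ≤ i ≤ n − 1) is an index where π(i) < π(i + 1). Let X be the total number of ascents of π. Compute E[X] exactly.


Write X = Σ X_I over i = 1, …, 52, with X_I the indicator of one ascent.
There are 52 indicators.
For each fixed i, the pair (π(i), π(i+1)) is a uniformly random ordered pair of distinct values from {1, …, 53}; by symmetry P[π(i) < π(i+1)] = 1/2.
By linearity: E[X] = 52 · (1/2) = (53 − 1) · (1/2) = 26 ≈ 26.000.

E[X] = 26 = 26.000.


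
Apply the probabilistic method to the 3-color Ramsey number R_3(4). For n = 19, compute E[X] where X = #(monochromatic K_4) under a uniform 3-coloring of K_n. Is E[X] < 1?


E[X] = C(19, 4) · 3^{1 − 6} = 3876 · 3^{−5} = 3876/243.
As a reduced fraction: E[X] = 1292/81 ≈ 15.950617.
Is E[X] < 1? NO.
Since E[X] ≥ 1, the first-moment bound is inconclusive at n = 19; it does NOT by itself certify R_3(4) > 19.

E[X] = 1292/81 ≈ 15.950617; E[X] ≥ 1; first-moment method inconclusive here.


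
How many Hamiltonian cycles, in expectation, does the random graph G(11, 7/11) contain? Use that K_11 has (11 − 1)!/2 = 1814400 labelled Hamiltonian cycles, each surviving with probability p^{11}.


K_11 has (11 − 1)!/2 = 1814400 labelled Hamiltonian cycles.
For each such Hamiltonian cycle H, let X_H = 1 if all 11 edges of H are present in G. Then P[X_H = 1] = p^{11} = (7/11)^{11} = 1977326743/285311670611.
By linearity of expectation: E[X] = Σ_H E[X_H] = 1814400 · p^{11} = 1814400 · 1977326743/285311670611 = 3587661642499200/285311670611.
Numerically: E[X] ≈ 1.26e+04.

E[X] = 1814400 · (7/11)^{11} = 3587661642499200/285311670611 ≈ 1.26e+04.


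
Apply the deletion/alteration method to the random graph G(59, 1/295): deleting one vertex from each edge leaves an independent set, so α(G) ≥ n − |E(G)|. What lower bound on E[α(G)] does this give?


E[|E(G)|] = C(59, 2)·p = 1711 · (1/295) = 29/5.
E[α(G)] ≥ n − E[|E(G)|] = 59 − 29/5 = 266/5.
Numerically: ≈ 53.20000.
(This is only a lower bound; the true E[α(G)] may be larger.)

E[α(G)] ≥ 266/5 ≈ 53.20000.


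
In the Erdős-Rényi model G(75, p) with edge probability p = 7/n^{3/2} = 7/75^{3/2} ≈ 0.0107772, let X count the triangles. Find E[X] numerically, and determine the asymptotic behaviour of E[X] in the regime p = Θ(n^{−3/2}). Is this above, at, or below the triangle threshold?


Number of potential triangles: C(75, 3) = 67525.
Each occurs with probability p³ ≈ (0.0107772)³ ≈ 1.25175241e-06.
By linearity: E[X] = C(75, 3)·p³ ≈ 67525 · 1.25175241e-06 ≈ 0.084525.
Since α = 3/2 > 1, p = c/n^{3/2} = o(1/n) is below the triangle threshold p ~ 1/n. Asymptotically E[X] ~ (c³/6)·n^{3(1−α)} = (7³/6)·n^{-1.5} → 0, so by Markov's inequality G has no triangles w.h.p.

E[X] ≈ 0.084525; in regime p = Θ(1/n^{3/2}) E[X] tends to 0 (below the triangle threshold p ~ 1/n).


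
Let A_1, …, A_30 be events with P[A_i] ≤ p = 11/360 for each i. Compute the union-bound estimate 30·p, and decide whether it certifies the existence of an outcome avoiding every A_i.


Union bound: P[∪_{i=1}^{30} A_i] ≤ Σ_i P[A_i] ≤ 30·p = 30·(11/360) = 11/12.
Numerically: 11/12 ≈ 0.916667.
Is 11/12 < 1? YES.
Since P[∪ A_i] ≤ 11/12 < 1, the complement has P[∩ A_i^c] ≥ 1 − 11/12 = 1/12 > 0, so some outcome avoids every A_i.

30·p = 11/12 ≈ 0.916667; existence CERTIFIED by the union bound.


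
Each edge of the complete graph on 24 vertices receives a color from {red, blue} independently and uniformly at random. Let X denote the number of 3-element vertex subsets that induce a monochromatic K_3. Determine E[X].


Let X = Σ_S X_S over the C(24, 3) = 2024 subsets S of size 3, where X_S = 1 if the K_3 on S is monochromatic.
For a fixed S, the K_3 on S has C(3, 2) = 3 edges. P[all 3 edges red] = (1/2)^3, and likewise for blue, so P[monochromatic] = 2·(1/2)^3 = 2^{1 − 3} = 1/4.
Summing: E[X] = C(24, 3) · 2^{1 − 3} = 2024 · 1/4 = 506.
Numerically: E[X] ≈ 506.0000.

E[X] = C(24,3)·2^(1−C(3,2)) = 506 ≈ 506.0000.


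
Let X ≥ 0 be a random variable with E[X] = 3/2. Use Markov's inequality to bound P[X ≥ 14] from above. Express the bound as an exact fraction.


μ = E[X] = 3/2, a = 14.
Markov: P[X ≥ 14] ≤ μ/a = (3/2)/14 = 3/28.
Numerically: ≈ 0.107.
(Since a = 14 > μ = 1.500, the bound 3/28 is < 1 and informative.)

P[X ≥ 14] ≤ 3/28 ≈ 0.107.


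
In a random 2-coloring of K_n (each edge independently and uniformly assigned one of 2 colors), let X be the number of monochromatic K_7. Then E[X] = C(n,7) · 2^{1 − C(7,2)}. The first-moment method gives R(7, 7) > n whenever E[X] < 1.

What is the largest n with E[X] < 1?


We need C(n, 7) · 2^{1 − 21} < 1, i.e. C(n, 7) < 2^{21 − 1} = 1048576.
Check values of n near the boundary:
  n = 24: C(24, 7) = 346104; 346104 < 1048576? YES
  n = 25: C(25, 7) = 480700; 480700 < 1048576? YES
  n = 26: C(26, 7) = 657800; 657800 < 1048576? YES
  n = 27: C(27, 7) = 888030; 888030 < 1048576? YES
  n = 28: C(28, 7) = 1184040; 1184040 < 1048576? NO
  n = 29: C(29, 7) = 1560780; 1560780 < 1048576? NO
  n = 30: C(30, 7) = 2035800; 2035800 < 1048576? NO
The largest n with C(n, 7) < 1048576 is n = 27 (where E[X] = 444015/524288 ≈ 0.847). Hence R(7, 7) > 27, i.e. R(7, 7) ≥ 28.

Largest n = 27; hence R(7, 7) > 27.


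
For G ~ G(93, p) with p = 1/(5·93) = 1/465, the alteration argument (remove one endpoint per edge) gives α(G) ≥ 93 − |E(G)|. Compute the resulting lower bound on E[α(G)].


E[|E(G)|] = C(93, 2)·p = 4278 · (1/465) = 46/5.
E[α(G)] ≥ n − E[|E(G)|] = 93 − 46/5 = 419/5.
Numerically: ≈ 83.800000.
(This is only a lower bound; the true E[α(G)] may be larger.)

E[α(G)] ≥ 419/5 ≈ 83.800000.


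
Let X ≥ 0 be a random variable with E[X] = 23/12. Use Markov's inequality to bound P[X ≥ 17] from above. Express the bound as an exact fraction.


μ = E[X] = 23/12, a = 17.
Markov: P[X ≥ 17] ≤ μ/a = (23/12)/17 = 23/204.
Numerically: ≈ 0.11275.
(Since a = 17 > μ = 1.91667, the bound 23/204 is < 1 and informative.)

P[X ≥ 17] ≤ 23/204 ≈ 0.11275.


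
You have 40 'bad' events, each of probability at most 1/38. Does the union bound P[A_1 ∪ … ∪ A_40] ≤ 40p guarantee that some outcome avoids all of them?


Union bound: P[∪_{i=1}^{40} A_i] ≤ Σ_i P[A_i] ≤ 40·p = 40·(1/38) = 20/19.
Numerically: 20/19 ≈ 1.05263.
Is 20/19 < 1? NO.
Since the bound 20/19 is ≥ 1, the union bound is uninformative here; it does NOT by itself certify existence.

40·p = 20/19 ≈ 1.05263; existence NOT certified by the union bound.


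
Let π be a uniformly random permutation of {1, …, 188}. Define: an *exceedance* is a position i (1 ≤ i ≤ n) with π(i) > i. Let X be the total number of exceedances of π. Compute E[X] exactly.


Write X = Σ_{i=1}^{188} X_i, where X_i = 1_{π(i) > i}.
For each fixed i, π(i) is uniform over {1, …, 188} (marginal of a uniform permutation), so P[π(i) > i] = (n − i)/n. Summing: Σ_{i=1}^{188} (n − i)/n = (0 + 1 + … + 187)/188 = 188(188 − 1)/(2·188) = (188 − 1)/2.
Hence E[X] = Σ_{i=1}^{188} (188 − i)/188 = 187/2 ≈ 93.500000.

E[X] = 187/2 = 93.500000.


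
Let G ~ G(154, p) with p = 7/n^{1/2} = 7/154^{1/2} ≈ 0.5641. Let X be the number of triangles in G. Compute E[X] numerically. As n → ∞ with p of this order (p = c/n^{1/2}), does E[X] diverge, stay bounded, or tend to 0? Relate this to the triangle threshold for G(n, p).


Number of potential triangles: C(154, 3) = 596904.
Each occurs with probability p³ ≈ (0.5641)³ ≈ 1.794788e-01.
By linearity: E[X] = C(154, 3)·p³ ≈ 596904 · 1.794788e-01 ≈ 107131.5844.
Since α = 1/2 < 1, p = c/n^{1/2} ≫ 1/n is above the triangle threshold p ~ 1/n. Asymptotically E[X] ~ (c³/6)·n^{3(1−α)} = (7³/6)·n^{1.5} → ∞; triangles are abundant w.h.p.

E[X] ≈ 107131.5844; in regime p = Θ(1/n^{1/2}) E[X] diverges (above the triangle threshold p ~ 1/n).


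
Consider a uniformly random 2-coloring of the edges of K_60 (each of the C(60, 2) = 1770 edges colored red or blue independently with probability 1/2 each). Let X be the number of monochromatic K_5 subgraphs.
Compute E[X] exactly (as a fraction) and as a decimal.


Let X = Σ_S X_S over the C(60, 5) = 5461512 subsets S of size 5, where X_S = 1 if the K_5 on S is monochromatic.
For a fixed S, the K_5 on S has C(5, 2) = 10 edges. P[all 10 edges red] = (1/2)^10, and likewise for blue, so P[monochromatic] = 2·(1/2)^10 = 2^{1 − 10} = 1/512.
By linearity: E[X] = C(60, 5) · 2^{1 − 10} = 5461512 · 1/512 = 682689/64.
Numerically: E[X] ≈ 10667.01562.

E[X] = C(60,5)·2^(1−C(5,2)) = 682689/64 ≈ 10667.01562.


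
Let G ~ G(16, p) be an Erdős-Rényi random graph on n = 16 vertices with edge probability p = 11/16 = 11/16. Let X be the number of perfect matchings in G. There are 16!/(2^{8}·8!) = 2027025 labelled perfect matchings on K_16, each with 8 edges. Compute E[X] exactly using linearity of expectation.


K_16 has 16!/(2^{8}·8!) = 2027025 labelled perfect matchings.
For each such perfect matching H, let X_H = 1 if all 8 edges of H are present in G. Then P[X_H = 1] = p^{8} = (11/16)^{8} = 214358881/4294967296.
By linearity: E[X] = Σ_H E[X_H] = 2027025 · p^{8} = 2027025 · 214358881/4294967296 = 434510810759025/4294967296.
Numerically: E[X] ≈ 1.01e+05.

E[X] = 2027025 · (11/16)^{8} = 434510810759025/4294967296 ≈ 1.01e+05.


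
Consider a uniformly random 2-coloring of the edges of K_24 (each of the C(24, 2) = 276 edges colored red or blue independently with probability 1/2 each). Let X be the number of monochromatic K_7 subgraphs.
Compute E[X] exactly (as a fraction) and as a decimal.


Let X = Σ_S X_S over the C(24, 7) = 346104 subsets S of size 7, where X_S = 1 if the K_7 on S is monochromatic.
For a fixed S, the K_7 on S has C(7, 2) = 21 edges. P[all 21 edges red] = (1/2)^21, and likewise for blue, so P[monochromatic] = 2·(1/2)^21 = 2^{1 − 21} = 1/1048576.
Summing: E[X] = C(24, 7) · 2^{1 − 21} = 346104 · 1/1048576 = 43263/131072.
Numerically: E[X] ≈ 0.3301.

E[X] = C(24,7)·2^(1−C(7,2)) = 43263/131072 ≈ 0.3301.


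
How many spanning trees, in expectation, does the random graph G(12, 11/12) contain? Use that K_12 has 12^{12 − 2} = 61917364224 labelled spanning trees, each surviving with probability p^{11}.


K_12 has 12^{12 − 2} = 61917364224 labelled spanning trees.
For each such spanning tree H, let X_H = 1 if all 11 edges of H are present in G. Then P[X_H = 1] = p^{11} = (11/12)^{11} = 285311670611/743008370688.
By linearity: E[X] = Σ_H E[X_H] = 61917364224 · p^{11} = 61917364224 · 285311670611/743008370688 = 285311670611/12.
Numerically: E[X] ≈ 2.38e+10.

E[X] = 61917364224 · (11/12)^{11} = 285311670611/12 ≈ 2.38e+10.


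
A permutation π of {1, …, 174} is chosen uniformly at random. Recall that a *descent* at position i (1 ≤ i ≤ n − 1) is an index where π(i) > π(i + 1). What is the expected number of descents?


Write X = Σ X_I over i = 1, …, 173, with X_I the indicator of one descent.
There are 173 indicators.
For each fixed i, the pair (π(i), π(i+1)) is a uniformly random ordered pair of distinct values from {1, …, 174}; by symmetry P[π(i) > π(i+1)] = 1/2.
By linearity: E[X] = 173 · (1/2) = (174 − 1) · (1/2) = 173/2 ≈ 86.500000.

E[X] = 173/2 = 86.500000.


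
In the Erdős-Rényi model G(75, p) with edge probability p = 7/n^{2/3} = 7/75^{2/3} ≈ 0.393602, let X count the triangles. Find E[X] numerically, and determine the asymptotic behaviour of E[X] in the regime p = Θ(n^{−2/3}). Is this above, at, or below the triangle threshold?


Number of potential triangles: C(75, 3) = 67525.
Each occurs with probability p³ ≈ (0.393602)³ ≈ 6.09777778e-02.
By linearity: E[X] = C(75, 3)·p³ ≈ 67525 · 6.09777778e-02 ≈ 4117.524444.
Since α = 2/3 < 1, p = c/n^{2/3} ≫ 1/n is above the triangle threshold p ~ 1/n. Asymptotically E[X] ~ (c³/6)·n^{3(1−α)} = (7³/6)·n^{1} → ∞; triangles are abundant w.h.p.

E[X] ≈ 4117.524444; in regime p = Θ(1/n^{2/3}) E[X] diverges (above the triangle threshold p ~ 1/n).


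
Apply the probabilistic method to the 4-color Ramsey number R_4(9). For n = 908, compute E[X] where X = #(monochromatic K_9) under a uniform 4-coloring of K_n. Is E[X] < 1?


E[X] = C(908, 9) · 4^{1 − 36} = 1111058428637338083100 · 4^{−35} = 1111058428637338083100/1180591620717411303424.
As a reduced fraction: E[X] = 277764607159334520775/295147905179352825856 ≈ 0.94110.
Is E[X] < 1? YES.
Since E[X] < 1, there exists a 4-coloring of K_{908} with no monochromatic K_9; hence R_4(9) > 908.

E[X] = 277764607159334520775/295147905179352825856 ≈ 0.94110; E[X] < 1, so R_4(9) > 908.


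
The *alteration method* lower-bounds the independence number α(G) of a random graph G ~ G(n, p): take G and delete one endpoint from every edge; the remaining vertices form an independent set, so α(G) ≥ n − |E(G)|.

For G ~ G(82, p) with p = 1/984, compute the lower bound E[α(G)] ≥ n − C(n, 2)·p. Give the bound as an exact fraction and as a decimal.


E[|E(G)|] = C(82, 2)·p = 3321 · (1/984) = 27/8.
E[α(G)] ≥ n − E[|E(G)|] = 82 − 27/8 = 629/8.
Numerically: ≈ 78.625000.
(This is only a lower bound; the true E[α(G)] may be larger.)

E[α(G)] ≥ 629/8 ≈ 78.625000.


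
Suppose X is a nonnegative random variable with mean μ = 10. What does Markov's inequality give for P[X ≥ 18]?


μ = E[X] = 10, a = 18.
Markov: P[X ≥ 18] ≤ μ/a = (10)/18 = 5/9.
Numerically: ≈ 0.5556.
(Since a = 18 > μ = 10.0000, the bound 5/9 is < 1 and informative.)

P[X ≥ 18] ≤ 5/9 ≈ 0.5556.


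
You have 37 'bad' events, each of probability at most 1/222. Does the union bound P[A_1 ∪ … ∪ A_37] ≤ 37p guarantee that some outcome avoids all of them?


Union bound: P[∪_{i=1}^{37} A_i] ≤ Σ_i P[A_i] ≤ 37·p = 37·(1/222) = 1/6.
Numerically: 1/6 ≈ 0.1667.
Is 1/6 < 1? YES.
Since P[∪ A_i] ≤ 1/6 < 1, the complement has P[∩ A_i^c] ≥ 1 − 1/6 = 5/6 > 0, so some outcome avoids every A_i.

37·p = 1/6 ≈ 0.1667; existence CERTIFIED by the union bound.


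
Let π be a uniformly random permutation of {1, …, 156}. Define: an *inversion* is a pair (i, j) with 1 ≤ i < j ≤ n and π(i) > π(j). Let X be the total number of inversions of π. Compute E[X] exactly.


Write X = Σ X_I over the C(156, 2) = 12090 pairs i < j, with X_I the indicator of one inversion.
There are 12090 indicators.
For each fixed pair i < j, the values π(i) and π(j) are two distinct elements of {1, …, 156} in uniformly random order; by symmetry P[π(i) > π(j)] = 1/2.
By linearity: E[X] = 12090 · (1/2) = C(156, 2) · (1/2) = 12090/2 = 6045 ≈ 6045.000.

E[X] = 6045 = 6045.000.


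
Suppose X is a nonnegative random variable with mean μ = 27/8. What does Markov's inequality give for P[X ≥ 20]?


μ = E[X] = 27/8, a = 20.
Markov: P[X ≥ 20] ≤ μ/a = (27/8)/20 = 27/160.
Numerically: ≈ 0.168750.
(Since a = 20 > μ = 3.375000, the bound 27/160 is < 1 and informative.)

P[X ≥ 20] ≤ 27/160 ≈ 0.168750.


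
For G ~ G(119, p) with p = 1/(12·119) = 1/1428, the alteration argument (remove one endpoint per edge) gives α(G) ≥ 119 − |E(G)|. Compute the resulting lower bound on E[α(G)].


E[|E(G)|] = C(119, 2)·p = 7021 · (1/1428) = 59/12.
E[α(G)] ≥ n − E[|E(G)|] = 119 − 59/12 = 1369/12.
Numerically: ≈ 114.083.
(This is only a lower bound; the true E[α(G)] may be larger.)

E[α(G)] ≥ 1369/12 ≈ 114.083.


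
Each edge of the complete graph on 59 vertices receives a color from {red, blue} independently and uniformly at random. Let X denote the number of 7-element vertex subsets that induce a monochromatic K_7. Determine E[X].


Let X = Σ_S X_S over the C(59, 7) = 341149446 subsets S of size 7, where X_S = 1 if the K_7 on S is monochromatic.
For a fixed S, the K_7 on S has C(7, 2) = 21 edges. P[all 21 edges red] = (1/2)^21, and likewise for blue, so P[monochromatic] = 2·(1/2)^21 = 2^{1 − 21} = 1/1048576.
By linearity of expectation: E[X] = C(59, 7) · 2^{1 − 21} = 341149446 · 1/1048576 = 170574723/524288.
Numerically: E[X] ≈ 325.345465.

E[X] = C(59,7)·2^(1−C(7,2)) = 170574723/524288 ≈ 325.345465.


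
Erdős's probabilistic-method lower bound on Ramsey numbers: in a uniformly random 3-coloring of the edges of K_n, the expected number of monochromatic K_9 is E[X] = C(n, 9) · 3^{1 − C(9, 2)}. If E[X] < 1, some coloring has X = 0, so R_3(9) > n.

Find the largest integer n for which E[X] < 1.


We need C(n, 9) · 3^{1 − 36} < 1, i.e. C(n, 9) < 3^{36 − 1} = 50031545098999707.
Check values of n near the boundary:
  n = 297: C(297, 9) = 43842345008337645; 43842345008337645 < 50031545098999707? YES
  n = 298: C(298, 9) = 45207677551849890; 45207677551849890 < 50031545098999707? YES
  n = 299: C(299, 9) = 46610674441390059; 46610674441390059 < 50031545098999707? YES
  n = 300: C(300, 9) = 48052241692154700; 48052241692154700 < 50031545098999707? YES
  n = 301: C(301, 9) = 49533303936090975; 49533303936090975 < 50031545098999707? YES
  n = 302: C(302, 9) = 51054804739588650; 51054804739588650 < 50031545098999707? NO
  n = 303: C(303, 9) = 52617706925494425; 52617706925494425 < 50031545098999707? NO
The largest n with C(n, 9) < 50031545098999707 is n = 301 (where E[X] = 16511101312030325/16677181699666569 ≈ 0.99004). Hence R_3(9) > 301, i.e. R_3(9) ≥ 302.

Largest n = 301; hence R_3(9) > 301.


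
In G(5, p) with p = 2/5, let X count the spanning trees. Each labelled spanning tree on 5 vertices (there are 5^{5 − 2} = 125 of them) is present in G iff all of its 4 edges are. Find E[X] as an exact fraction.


K_5 has 5^{5 − 2} = 125 labelled spanning trees.
For each such spanning tree H, let X_H = 1 if all 4 edges of H are present in G. Then P[X_H = 1] = p^{4} = (2/5)^{4} = 16/625.
By linearity of expectation: E[X] = Σ_H E[X_H] = 125 · p^{4} = 125 · 16/625 = 16/5.
Numerically: E[X] ≈ 3.2.

E[X] = 125 · (2/5)^{4} = 16/5 ≈ 3.2.


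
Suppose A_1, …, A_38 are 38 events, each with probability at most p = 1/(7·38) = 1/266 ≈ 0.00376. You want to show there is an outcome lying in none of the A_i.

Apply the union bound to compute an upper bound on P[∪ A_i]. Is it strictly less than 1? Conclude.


Union bound: P[∪_{i=1}^{38} A_i] ≤ Σ_i P[A_i] ≤ 38·p = 38·(1/266) = 1/7.
Numerically: 1/7 ≈ 0.14286.
Is 1/7 < 1? YES.
Since P[∪ A_i] ≤ 1/7 < 1, the complement has P[∩ A_i^c] ≥ 1 − 1/7 = 6/7 > 0, so some outcome avoids every A_i.

38·p = 1/7 ≈ 0.14286; existence CERTIFIED by the union bound.


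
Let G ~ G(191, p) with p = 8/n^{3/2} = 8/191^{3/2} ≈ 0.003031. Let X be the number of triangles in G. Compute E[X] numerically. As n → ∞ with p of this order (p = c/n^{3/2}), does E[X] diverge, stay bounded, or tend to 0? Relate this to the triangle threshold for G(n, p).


Number of potential triangles: C(191, 3) = 1143135.
Each occurs with probability p³ ≈ (0.003031)³ ≈ 2.783683e-08.
By linearity: E[X] = C(191, 3)·p³ ≈ 1143135 · 2.783683e-08 ≈ 0.0318.
Since α = 3/2 > 1, p = c/n^{3/2} = o(1/n) is below the triangle threshold p ~ 1/n. Asymptotically E[X] ~ (c³/6)·n^{3(1−α)} = (8³/6)·n^{-1.5} → 0, so by Markov's inequality G has no triangles w.h.p.

E[X] ≈ 0.0318; in regime p = Θ(1/n^{3/2}) E[X] tends to 0 (below the triangle threshold p ~ 1/n).


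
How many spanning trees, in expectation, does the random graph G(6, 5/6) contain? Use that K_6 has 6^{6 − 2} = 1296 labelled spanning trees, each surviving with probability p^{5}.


K_6 has 6^{6 − 2} = 1296 labelled spanning trees.
For each such spanning tree H, let X_H = 1 if all 5 edges of H are present in G. Then P[X_H = 1] = p^{5} = (5/6)^{5} = 3125/7776.
Summing the indicators: E[X] = Σ_H E[X_H] = 1296 · p^{5} = 1296 · 3125/7776 = 3125/6.
Numerically: E[X] ≈ 520.833.

E[X] = 1296 · (5/6)^{5} = 3125/6 ≈ 520.833.
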